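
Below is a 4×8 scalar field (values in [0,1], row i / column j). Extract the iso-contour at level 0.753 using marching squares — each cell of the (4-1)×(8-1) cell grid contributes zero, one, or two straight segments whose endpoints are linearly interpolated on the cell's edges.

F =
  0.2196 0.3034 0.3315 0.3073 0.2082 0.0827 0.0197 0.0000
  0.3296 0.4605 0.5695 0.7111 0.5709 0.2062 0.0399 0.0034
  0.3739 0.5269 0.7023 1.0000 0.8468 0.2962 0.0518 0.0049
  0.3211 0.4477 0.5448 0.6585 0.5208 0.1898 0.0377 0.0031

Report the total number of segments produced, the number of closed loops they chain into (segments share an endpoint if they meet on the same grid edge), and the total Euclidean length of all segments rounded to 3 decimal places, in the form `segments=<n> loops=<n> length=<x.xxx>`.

cell (1,2): code 0100 → (1.145,3.000)–(2.000,2.170)
cell (1,3): code 1100 → (1.660,4.000)–(1.145,3.000)
cell (1,4): code 1000 → (2.000,4.170)–(1.660,4.000)
cell (2,2): code 0010 → (2.000,2.170)–(2.723,3.000)
cell (2,3): code 0011 → (2.723,3.000)–(2.288,4.000)
cell (2,4): code 0001 → (2.288,4.000)–(2.000,4.170)
total: 6 segments, chained into 1 closed loop(s), length Σ = 5.222270

segments=6 loops=1 length=5.222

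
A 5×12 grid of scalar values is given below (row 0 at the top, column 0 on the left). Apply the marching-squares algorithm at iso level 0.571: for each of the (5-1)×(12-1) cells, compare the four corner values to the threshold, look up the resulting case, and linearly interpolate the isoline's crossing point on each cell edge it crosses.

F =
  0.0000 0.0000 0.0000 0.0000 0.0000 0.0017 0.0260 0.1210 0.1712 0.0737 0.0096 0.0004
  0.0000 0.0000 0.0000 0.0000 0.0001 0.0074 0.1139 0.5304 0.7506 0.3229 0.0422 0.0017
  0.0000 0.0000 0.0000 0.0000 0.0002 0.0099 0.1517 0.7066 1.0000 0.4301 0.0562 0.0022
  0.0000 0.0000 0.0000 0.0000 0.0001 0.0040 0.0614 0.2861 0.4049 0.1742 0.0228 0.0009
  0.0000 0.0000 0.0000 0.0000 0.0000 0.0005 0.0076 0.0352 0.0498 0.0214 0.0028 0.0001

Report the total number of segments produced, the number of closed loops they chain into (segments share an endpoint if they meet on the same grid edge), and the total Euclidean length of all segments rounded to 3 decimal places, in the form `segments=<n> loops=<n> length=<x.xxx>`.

cell (0,7): code 0100 → (0.690,8.000)–(1.000,7.184)
cell (0,8): code 1000 → (1.000,8.420)–(0.690,8.000)
cell (1,6): code 0100 → (1.230,7.000)–(2.000,6.756)
cell (1,7): code 1110 → (1.000,7.184)–(1.230,7.000)
cell (1,8): code 1001 → (2.000,8.753)–(1.000,8.420)
cell (2,6): code 0010 → (2.000,6.756)–(2.322,7.000)
cell (2,7): code 0011 → (2.322,7.000)–(2.721,8.000)
cell (2,8): code 0001 → (2.721,8.000)–(2.000,8.753)
total: 8 segments, chained into 1 closed loop(s), length Σ = 6.074289

segments=8 loops=1 length=6.074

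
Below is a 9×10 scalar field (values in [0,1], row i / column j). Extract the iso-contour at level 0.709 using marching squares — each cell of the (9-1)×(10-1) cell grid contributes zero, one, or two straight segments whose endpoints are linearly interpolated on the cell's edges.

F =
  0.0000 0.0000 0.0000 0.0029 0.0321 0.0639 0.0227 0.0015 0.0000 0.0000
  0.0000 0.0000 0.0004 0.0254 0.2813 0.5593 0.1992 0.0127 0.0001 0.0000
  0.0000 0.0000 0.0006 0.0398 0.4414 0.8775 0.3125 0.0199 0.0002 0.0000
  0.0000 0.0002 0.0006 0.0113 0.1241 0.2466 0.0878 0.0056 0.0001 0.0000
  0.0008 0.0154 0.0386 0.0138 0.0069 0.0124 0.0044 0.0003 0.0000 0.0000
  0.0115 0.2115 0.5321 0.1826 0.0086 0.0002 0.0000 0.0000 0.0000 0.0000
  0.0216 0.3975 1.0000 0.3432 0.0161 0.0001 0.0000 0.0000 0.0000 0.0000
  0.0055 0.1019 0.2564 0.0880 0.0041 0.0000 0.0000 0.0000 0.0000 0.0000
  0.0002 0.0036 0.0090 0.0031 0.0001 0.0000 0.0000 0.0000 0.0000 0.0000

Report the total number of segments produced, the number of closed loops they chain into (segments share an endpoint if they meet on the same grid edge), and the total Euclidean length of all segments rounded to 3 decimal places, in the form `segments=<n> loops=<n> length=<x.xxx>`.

cell (1,4): code 0100 → (1.470,5.000)–(2.000,4.614)
cell (1,5): code 1000 → (2.000,5.298)–(1.470,5.000)
cell (2,4): code 0010 → (2.000,4.614)–(2.267,5.000)
cell (2,5): code 0001 → (2.267,5.000)–(2.000,5.298)
cell (5,1): code 0100 → (5.378,2.000)–(6.000,1.517)
cell (5,2): code 1000 → (6.000,2.443)–(5.378,2.000)
cell (6,1): code 0010 → (6.000,1.517)–(6.391,2.000)
cell (6,2): code 0001 → (6.391,2.000)–(6.000,2.443)
total: 8 segments, chained into 2 closed loop(s), length Σ = 4.897127

segments=8 loops=2 length=4.897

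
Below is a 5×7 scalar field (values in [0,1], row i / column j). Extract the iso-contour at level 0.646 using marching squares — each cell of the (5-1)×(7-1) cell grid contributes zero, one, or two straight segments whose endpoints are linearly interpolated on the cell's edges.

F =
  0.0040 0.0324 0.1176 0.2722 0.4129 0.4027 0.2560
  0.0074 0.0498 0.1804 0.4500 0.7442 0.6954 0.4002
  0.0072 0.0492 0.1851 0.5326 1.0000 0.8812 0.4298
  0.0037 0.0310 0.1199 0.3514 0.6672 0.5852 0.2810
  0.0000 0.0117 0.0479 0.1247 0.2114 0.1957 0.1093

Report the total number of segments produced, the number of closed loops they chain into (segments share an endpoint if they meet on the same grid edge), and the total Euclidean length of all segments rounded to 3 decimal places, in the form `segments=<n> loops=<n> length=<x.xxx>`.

cell (0,3): code 0100 → (0.704,4.000)–(1.000,3.666)
cell (0,4): code 1100 → (0.831,5.000)–(0.704,4.000)
cell (0,5): code 1000 → (1.000,5.167)–(0.831,5.000)
cell (1,3): code 0110 → (1.000,3.666)–(2.000,3.243)
cell (1,5): code 1001 → (2.000,5.521)–(1.000,5.167)
cell (2,3): code 0110 → (2.000,3.243)–(3.000,3.933)
cell (2,4): code 1011 → (3.000,4.259)–(2.795,5.000)
cell (2,5): code 0001 → (2.795,5.000)–(2.000,5.521)
cell (3,3): code 0010 → (3.000,3.933)–(3.047,4.000)
cell (3,4): code 0001 → (3.047,4.000)–(3.000,4.259)
total: 10 segments, chained into 1 closed loop(s), length Σ = 7.117940

segments=10 loops=1 length=7.118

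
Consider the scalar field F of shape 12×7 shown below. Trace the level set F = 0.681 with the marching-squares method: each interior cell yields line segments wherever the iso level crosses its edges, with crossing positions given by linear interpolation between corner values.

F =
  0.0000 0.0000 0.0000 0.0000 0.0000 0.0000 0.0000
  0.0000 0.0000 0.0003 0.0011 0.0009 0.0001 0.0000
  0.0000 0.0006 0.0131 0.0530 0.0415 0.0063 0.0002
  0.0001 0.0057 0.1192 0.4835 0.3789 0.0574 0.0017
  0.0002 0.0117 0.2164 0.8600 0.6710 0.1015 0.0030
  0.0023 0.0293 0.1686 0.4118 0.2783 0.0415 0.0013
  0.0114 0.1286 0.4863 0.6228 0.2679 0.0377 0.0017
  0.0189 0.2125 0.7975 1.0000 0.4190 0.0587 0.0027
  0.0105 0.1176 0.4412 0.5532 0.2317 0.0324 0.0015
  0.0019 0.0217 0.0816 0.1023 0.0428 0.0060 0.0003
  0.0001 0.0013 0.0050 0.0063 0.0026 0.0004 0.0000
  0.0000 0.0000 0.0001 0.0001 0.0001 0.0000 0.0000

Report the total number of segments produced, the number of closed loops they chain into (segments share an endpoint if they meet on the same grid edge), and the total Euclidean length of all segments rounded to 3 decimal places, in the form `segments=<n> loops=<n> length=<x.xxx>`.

segments=10 loops=2 length=8.019

cell (3,2): code 0100 → (3.525,3.000)–(4.000,2.722)
cell (3,3): code 1000 → (4.000,3.947)–(3.525,3.000)
cell (4,2): code 0010 → (4.000,2.722)–(4.399,3.000)
cell (4,3): code 0001 → (4.399,3.000)–(4.000,3.947)
cell (6,1): code 0100 → (6.626,2.000)–(7.000,1.801)
cell (6,2): code 1100 → (6.154,3.000)–(6.626,2.000)
cell (6,3): code 1000 → (7.000,3.549)–(6.154,3.000)
cell (7,1): code 0010 → (7.000,1.801)–(7.327,2.000)
cell (7,2): code 0011 → (7.327,2.000)–(7.714,3.000)
cell (7,3): code 0001 → (7.714,3.000)–(7.000,3.549)
total: 10 segments, chained into 2 closed loop(s), length Σ = 8.018695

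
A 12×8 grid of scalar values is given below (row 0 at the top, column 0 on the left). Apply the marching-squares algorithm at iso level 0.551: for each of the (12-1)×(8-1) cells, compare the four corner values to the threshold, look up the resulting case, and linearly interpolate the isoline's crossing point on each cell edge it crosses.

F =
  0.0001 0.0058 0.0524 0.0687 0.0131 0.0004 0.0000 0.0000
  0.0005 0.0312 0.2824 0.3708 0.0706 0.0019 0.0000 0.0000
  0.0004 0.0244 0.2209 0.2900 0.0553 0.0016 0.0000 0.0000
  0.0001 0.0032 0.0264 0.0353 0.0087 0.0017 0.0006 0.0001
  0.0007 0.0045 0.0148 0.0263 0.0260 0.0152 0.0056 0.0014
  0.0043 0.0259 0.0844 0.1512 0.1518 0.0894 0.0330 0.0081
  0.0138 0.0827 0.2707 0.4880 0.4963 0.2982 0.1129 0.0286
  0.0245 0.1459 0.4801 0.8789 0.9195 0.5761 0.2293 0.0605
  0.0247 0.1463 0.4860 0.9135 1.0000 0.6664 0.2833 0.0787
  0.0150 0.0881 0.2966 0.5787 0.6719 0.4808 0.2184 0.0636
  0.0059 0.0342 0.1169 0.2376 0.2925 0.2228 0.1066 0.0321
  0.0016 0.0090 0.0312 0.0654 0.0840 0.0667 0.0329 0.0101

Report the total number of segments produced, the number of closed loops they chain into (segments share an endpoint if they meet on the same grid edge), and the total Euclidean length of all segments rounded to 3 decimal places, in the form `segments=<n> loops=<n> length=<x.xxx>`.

cell (6,2): code 0100 → (6.161,3.000)–(7.000,2.178)
cell (6,3): code 1100 → (6.129,4.000)–(6.161,3.000)
cell (6,4): code 1100 → (6.910,5.000)–(6.129,4.000)
cell (6,5): code 1000 → (7.000,5.072)–(6.910,5.000)
cell (7,2): code 0110 → (7.000,2.178)–(8.000,2.152)
cell (7,5): code 1001 → (8.000,5.301)–(7.000,5.072)
cell (8,2): code 0110 → (8.000,2.152)–(9.000,2.902)
cell (8,4): code 1011 → (9.000,4.633)–(8.622,5.000)
cell (8,5): code 0001 → (8.622,5.000)–(8.000,5.301)
cell (9,2): code 0010 → (9.000,2.902)–(9.081,3.000)
cell (9,3): code 0011 → (9.081,3.000)–(9.319,4.000)
cell (9,4): code 0001 → (9.319,4.000)–(9.000,4.633)
total: 12 segments, chained into 1 closed loop(s), length Σ = 9.917134

segments=12 loops=1 length=9.917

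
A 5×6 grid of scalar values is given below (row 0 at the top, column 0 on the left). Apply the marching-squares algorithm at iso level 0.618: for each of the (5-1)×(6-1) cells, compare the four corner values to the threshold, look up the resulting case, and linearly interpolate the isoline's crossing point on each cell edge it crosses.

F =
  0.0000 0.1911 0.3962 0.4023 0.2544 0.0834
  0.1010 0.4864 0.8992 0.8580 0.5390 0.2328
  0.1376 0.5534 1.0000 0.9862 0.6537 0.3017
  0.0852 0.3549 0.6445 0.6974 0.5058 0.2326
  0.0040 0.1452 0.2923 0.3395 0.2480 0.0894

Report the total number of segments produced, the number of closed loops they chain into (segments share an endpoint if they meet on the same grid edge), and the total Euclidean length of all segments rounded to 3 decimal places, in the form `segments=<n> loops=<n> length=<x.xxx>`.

cell (0,1): code 0100 → (0.441,2.000)–(1.000,1.319)
cell (0,2): code 1100 → (0.473,3.000)–(0.441,2.000)
cell (0,3): code 1000 → (1.000,3.752)–(0.473,3.000)
cell (1,1): code 0110 → (1.000,1.319)–(2.000,1.145)
cell (1,3): code 1101 → (1.689,4.000)–(1.000,3.752)
cell (1,4): code 1000 → (2.000,4.101)–(1.689,4.000)
cell (2,1): code 0110 → (2.000,1.145)–(3.000,1.908)
cell (2,3): code 1011 → (3.000,3.414)–(2.241,4.000)
cell (2,4): code 0001 → (2.241,4.000)–(2.000,4.101)
cell (3,1): code 0010 → (3.000,1.908)–(3.075,2.000)
cell (3,2): code 0011 → (3.075,2.000)–(3.222,3.000)
cell (3,3): code 0001 → (3.222,3.000)–(3.000,3.414)
total: 12 segments, chained into 1 closed loop(s), length Σ = 8.952186

segments=12 loops=1 length=8.952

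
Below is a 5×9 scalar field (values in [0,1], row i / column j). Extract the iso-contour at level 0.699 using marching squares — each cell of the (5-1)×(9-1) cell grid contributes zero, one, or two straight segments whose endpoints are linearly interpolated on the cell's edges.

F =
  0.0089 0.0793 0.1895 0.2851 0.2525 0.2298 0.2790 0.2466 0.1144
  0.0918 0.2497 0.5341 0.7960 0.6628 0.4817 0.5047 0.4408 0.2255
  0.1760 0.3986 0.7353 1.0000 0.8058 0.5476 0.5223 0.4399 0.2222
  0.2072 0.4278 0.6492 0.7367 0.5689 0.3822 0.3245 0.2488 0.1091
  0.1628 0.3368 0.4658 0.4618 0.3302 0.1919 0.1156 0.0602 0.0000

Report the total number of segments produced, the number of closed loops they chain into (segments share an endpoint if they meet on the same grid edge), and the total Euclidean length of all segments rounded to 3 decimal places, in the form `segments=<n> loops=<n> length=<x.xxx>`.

cell (0,2): code 0100 → (0.810,3.000)–(1.000,2.630)
cell (0,3): code 1000 → (1.000,3.728)–(0.810,3.000)
cell (1,1): code 0100 → (1.820,2.000)–(2.000,1.892)
cell (1,2): code 1110 → (1.000,2.630)–(1.820,2.000)
cell (1,3): code 1101 → (1.253,4.000)–(1.000,3.728)
cell (1,4): code 1000 → (2.000,4.414)–(1.253,4.000)
cell (2,1): code 0010 → (2.000,1.892)–(2.422,2.000)
cell (2,2): code 0111 → (2.422,2.000)–(3.000,2.569)
cell (2,3): code 1011 → (3.000,3.225)–(2.451,4.000)
cell (2,4): code 0001 → (2.451,4.000)–(2.000,4.414)
cell (3,2): code 0010 → (3.000,2.569)–(3.137,3.000)
cell (3,3): code 0001 → (3.137,3.000)–(3.000,3.225)
total: 12 segments, chained into 1 closed loop(s), length Σ = 7.161566

segments=12 loops=1 length=7.162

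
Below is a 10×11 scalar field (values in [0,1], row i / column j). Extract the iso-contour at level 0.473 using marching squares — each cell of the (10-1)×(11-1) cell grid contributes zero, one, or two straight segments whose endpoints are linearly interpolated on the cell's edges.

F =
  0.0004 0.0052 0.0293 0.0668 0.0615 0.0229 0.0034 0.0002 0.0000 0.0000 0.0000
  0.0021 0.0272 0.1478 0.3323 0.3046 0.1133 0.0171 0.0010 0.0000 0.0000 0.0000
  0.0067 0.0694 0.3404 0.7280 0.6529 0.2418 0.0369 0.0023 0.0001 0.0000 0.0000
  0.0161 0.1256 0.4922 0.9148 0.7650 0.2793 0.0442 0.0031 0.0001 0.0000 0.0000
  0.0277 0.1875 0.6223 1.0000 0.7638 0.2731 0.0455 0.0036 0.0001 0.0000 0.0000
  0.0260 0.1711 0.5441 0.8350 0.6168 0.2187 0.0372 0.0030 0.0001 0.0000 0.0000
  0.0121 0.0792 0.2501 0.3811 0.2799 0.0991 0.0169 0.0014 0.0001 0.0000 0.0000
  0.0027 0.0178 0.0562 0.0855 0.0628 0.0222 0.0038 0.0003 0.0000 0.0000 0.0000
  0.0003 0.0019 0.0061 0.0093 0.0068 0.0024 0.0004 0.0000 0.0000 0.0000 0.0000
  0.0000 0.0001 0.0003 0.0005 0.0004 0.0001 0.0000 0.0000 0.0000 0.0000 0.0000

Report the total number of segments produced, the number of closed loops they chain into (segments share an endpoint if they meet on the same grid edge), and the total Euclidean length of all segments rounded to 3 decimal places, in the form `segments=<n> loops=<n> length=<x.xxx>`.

cell (1,2): code 0100 → (1.356,3.000)–(2.000,2.342)
cell (1,3): code 1100 → (1.483,4.000)–(1.356,3.000)
cell (1,4): code 1000 → (2.000,4.438)–(1.483,4.000)
cell (2,1): code 0100 → (2.874,2.000)–(3.000,1.948)
cell (2,2): code 1110 → (2.000,2.342)–(2.874,2.000)
cell (2,4): code 1001 → (3.000,4.601)–(2.000,4.438)
cell (3,1): code 0110 → (3.000,1.948)–(4.000,1.657)
cell (3,4): code 1001 → (4.000,4.593)–(3.000,4.601)
cell (4,1): code 0110 → (4.000,1.657)–(5.000,1.809)
cell (4,4): code 1001 → (5.000,4.361)–(4.000,4.593)
cell (5,1): code 0010 → (5.000,1.809)–(5.242,2.000)
cell (5,2): code 0011 → (5.242,2.000)–(5.798,3.000)
cell (5,3): code 0011 → (5.798,3.000)–(5.427,4.000)
cell (5,4): code 0001 → (5.427,4.000)–(5.000,4.361)
total: 14 segments, chained into 1 closed loop(s), length Σ = 11.851512

segments=14 loops=1 length=11.852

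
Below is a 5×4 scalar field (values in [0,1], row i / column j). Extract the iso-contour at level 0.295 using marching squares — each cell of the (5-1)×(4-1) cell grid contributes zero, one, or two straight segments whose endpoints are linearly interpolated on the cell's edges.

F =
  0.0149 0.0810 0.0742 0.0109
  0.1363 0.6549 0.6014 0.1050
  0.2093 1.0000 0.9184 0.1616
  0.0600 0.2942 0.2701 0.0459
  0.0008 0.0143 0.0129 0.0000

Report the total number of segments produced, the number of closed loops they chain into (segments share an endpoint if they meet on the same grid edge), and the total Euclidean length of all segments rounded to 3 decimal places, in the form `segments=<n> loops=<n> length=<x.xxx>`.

segments=8 loops=1 length=8.430

cell (0,0): code 0100 → (0.373,1.000)–(1.000,0.306)
cell (0,1): code 1100 → (0.419,2.000)–(0.373,1.000)
cell (0,2): code 1000 → (1.000,2.617)–(0.419,2.000)
cell (1,0): code 0110 → (1.000,0.306)–(2.000,0.108)
cell (1,2): code 1001 → (2.000,2.824)–(1.000,2.617)
cell (2,0): code 0010 → (2.000,0.108)–(2.999,1.000)
cell (2,1): code 0011 → (2.999,1.000)–(2.962,2.000)
cell (2,2): code 0001 → (2.962,2.000)–(2.000,2.824)
total: 8 segments, chained into 1 closed loop(s), length Σ = 8.430433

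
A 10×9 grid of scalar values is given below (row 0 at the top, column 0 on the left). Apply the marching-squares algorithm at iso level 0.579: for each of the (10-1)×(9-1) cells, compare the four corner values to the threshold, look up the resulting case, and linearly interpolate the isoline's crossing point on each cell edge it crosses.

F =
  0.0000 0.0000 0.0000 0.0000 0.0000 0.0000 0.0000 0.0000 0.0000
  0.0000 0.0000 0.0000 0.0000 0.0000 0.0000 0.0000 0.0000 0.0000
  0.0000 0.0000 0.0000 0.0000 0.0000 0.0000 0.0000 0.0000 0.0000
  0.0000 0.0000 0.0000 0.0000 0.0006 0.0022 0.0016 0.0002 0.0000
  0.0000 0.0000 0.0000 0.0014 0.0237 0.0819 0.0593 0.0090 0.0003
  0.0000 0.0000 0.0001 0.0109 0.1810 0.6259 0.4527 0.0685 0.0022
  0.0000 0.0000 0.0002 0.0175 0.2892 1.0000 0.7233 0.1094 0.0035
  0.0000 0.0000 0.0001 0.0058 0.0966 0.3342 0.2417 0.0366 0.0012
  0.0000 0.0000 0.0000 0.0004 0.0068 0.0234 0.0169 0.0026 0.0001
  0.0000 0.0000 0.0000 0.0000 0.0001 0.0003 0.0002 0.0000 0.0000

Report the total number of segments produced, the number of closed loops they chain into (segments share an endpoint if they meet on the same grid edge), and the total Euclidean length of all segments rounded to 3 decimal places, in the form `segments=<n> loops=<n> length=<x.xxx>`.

cell (4,4): code 0100 → (4.914,5.000)–(5.000,4.895)
cell (4,5): code 1000 → (5.000,5.271)–(4.914,5.000)
cell (5,4): code 0110 → (5.000,4.895)–(6.000,4.408)
cell (5,5): code 1101 → (5.467,6.000)–(5.000,5.271)
cell (5,6): code 1000 → (6.000,6.235)–(5.467,6.000)
cell (6,4): code 0010 → (6.000,4.408)–(6.632,5.000)
cell (6,5): code 0011 → (6.632,5.000)–(6.300,6.000)
cell (6,6): code 0001 → (6.300,6.000)–(6.000,6.235)
total: 8 segments, chained into 1 closed loop(s), length Σ = 5.282256

segments=8 loops=1 length=5.282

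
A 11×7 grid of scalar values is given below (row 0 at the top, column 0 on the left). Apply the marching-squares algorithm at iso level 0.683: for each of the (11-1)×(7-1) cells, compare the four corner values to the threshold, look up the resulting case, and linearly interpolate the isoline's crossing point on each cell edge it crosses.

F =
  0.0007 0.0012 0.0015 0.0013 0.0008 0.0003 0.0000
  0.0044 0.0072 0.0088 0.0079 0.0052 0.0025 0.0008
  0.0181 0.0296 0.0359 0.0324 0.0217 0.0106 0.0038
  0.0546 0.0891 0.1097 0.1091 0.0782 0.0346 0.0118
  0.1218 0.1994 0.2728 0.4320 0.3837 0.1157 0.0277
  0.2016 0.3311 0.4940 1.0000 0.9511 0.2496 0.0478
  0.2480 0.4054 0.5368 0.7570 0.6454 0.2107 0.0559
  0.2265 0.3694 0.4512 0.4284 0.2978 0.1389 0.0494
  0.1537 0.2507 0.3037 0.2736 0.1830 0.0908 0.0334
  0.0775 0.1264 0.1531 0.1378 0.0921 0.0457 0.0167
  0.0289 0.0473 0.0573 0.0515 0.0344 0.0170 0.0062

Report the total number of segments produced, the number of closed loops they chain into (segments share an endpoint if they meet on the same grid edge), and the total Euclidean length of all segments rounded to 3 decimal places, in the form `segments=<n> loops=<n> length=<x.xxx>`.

cell (4,2): code 0100 → (4.442,3.000)–(5.000,2.374)
cell (4,3): code 1100 → (4.527,4.000)–(4.442,3.000)
cell (4,4): code 1000 → (5.000,4.382)–(4.527,4.000)
cell (5,2): code 0110 → (5.000,2.374)–(6.000,2.664)
cell (5,3): code 1011 → (6.000,3.663)–(5.877,4.000)
cell (5,4): code 0001 → (5.877,4.000)–(5.000,4.382)
cell (6,2): code 0010 → (6.000,2.664)–(6.225,3.000)
cell (6,3): code 0001 → (6.225,3.000)–(6.000,3.663)
total: 8 segments, chained into 1 closed loop(s), length Σ = 5.911858

segments=8 loops=1 length=5.912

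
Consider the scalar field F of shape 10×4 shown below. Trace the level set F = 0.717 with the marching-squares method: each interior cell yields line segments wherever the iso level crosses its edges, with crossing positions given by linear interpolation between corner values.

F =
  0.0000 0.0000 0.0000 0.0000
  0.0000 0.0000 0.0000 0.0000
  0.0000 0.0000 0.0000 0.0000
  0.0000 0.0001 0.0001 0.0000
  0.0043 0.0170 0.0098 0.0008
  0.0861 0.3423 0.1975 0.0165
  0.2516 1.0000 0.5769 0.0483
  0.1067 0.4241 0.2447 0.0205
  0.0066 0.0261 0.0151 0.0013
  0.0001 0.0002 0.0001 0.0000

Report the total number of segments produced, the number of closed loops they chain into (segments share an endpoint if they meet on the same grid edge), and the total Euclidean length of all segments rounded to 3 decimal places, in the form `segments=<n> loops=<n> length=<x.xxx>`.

cell (5,0): code 0100 → (5.570,1.000)–(6.000,0.622)
cell (5,1): code 1000 → (6.000,1.669)–(5.570,1.000)
cell (6,0): code 0010 → (6.000,0.622)–(6.491,1.000)
cell (6,1): code 0001 → (6.491,1.000)–(6.000,1.669)
total: 4 segments, chained into 1 closed loop(s), length Σ = 2.818192

segments=4 loops=1 length=2.818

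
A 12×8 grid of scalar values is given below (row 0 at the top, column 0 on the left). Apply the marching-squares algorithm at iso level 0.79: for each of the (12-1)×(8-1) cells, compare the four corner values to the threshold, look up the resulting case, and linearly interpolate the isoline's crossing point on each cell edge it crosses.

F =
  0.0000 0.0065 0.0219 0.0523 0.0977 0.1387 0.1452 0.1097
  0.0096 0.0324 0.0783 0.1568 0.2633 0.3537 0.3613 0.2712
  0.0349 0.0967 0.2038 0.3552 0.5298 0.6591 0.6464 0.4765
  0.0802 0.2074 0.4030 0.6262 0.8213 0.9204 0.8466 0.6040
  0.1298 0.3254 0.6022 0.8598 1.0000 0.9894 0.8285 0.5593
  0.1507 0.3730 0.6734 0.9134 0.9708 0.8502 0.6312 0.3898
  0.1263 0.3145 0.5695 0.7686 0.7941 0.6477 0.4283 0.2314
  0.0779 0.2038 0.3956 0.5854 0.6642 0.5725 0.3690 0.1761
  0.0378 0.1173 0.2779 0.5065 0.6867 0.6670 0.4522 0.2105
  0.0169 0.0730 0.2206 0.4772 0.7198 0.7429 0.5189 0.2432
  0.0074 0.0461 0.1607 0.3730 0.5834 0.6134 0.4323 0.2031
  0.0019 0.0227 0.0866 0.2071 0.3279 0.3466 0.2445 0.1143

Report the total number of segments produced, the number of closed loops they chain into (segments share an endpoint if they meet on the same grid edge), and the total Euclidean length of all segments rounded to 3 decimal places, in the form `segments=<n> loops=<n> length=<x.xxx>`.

segments=16 loops=1 length=11.170

cell (2,3): code 0100 → (2.893,4.000)–(3.000,3.840)
cell (2,4): code 1100 → (2.501,5.000)–(2.893,4.000)
cell (2,5): code 1100 → (2.717,6.000)–(2.501,5.000)
cell (2,6): code 1000 → (3.000,6.233)–(2.717,6.000)
cell (3,2): code 0100 → (3.701,3.000)–(4.000,2.729)
cell (3,3): code 1110 → (3.000,3.840)–(3.701,3.000)
cell (3,6): code 1001 → (4.000,6.143)–(3.000,6.233)
cell (4,2): code 0110 → (4.000,2.729)–(5.000,2.486)
cell (4,5): code 1011 → (5.000,5.275)–(4.195,6.000)
cell (4,6): code 0001 → (4.195,6.000)–(4.000,6.143)
cell (5,2): code 0010 → (5.000,2.486)–(5.852,3.000)
cell (5,3): code 0111 → (5.852,3.000)–(6.000,3.839)
cell (5,4): code 1011 → (6.000,4.028)–(5.297,5.000)
cell (5,5): code 0001 → (5.297,5.000)–(5.000,5.275)
cell (6,3): code 0010 → (6.000,3.839)–(6.032,4.000)
cell (6,4): code 0001 → (6.032,4.000)–(6.000,4.028)
total: 16 segments, chained into 1 closed loop(s), length Σ = 11.170198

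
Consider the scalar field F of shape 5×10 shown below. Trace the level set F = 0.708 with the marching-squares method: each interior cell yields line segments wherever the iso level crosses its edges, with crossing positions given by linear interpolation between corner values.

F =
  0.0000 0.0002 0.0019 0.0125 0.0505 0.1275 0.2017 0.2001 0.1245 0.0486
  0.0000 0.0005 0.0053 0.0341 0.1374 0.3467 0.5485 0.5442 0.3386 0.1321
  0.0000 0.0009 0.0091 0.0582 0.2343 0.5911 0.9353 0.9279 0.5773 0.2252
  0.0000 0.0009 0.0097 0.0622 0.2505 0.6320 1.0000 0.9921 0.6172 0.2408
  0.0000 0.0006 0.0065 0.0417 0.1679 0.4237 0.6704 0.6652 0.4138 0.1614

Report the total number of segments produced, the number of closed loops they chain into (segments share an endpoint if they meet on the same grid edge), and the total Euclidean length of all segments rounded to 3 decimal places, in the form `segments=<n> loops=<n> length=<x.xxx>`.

cell (1,5): code 0100 → (1.412,6.000)–(2.000,5.340)
cell (1,6): code 1100 → (1.427,7.000)–(1.412,6.000)
cell (1,7): code 1000 → (2.000,7.627)–(1.427,7.000)
cell (2,5): code 0110 → (2.000,5.340)–(3.000,5.207)
cell (2,7): code 1001 → (3.000,7.758)–(2.000,7.627)
cell (3,5): code 0010 → (3.000,5.207)–(3.886,6.000)
cell (3,6): code 0011 → (3.886,6.000)–(3.869,7.000)
cell (3,7): code 0001 → (3.869,7.000)–(3.000,7.758)
total: 8 segments, chained into 1 closed loop(s), length Σ = 8.093523

segments=8 loops=1 length=8.094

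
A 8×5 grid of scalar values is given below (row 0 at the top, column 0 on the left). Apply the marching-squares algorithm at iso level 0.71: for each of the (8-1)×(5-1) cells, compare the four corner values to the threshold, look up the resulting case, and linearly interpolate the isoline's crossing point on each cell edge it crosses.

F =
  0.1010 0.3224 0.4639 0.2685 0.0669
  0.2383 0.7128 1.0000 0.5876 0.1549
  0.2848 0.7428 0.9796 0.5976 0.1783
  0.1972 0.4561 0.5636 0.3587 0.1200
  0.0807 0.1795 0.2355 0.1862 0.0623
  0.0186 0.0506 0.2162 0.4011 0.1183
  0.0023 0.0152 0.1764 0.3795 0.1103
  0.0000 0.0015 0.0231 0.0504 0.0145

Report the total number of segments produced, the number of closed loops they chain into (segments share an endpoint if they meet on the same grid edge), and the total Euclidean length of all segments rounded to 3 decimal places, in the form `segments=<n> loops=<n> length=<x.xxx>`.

cell (0,0): code 0100 → (0.993,1.000)–(1.000,0.994)
cell (0,1): code 1100 → (0.459,2.000)–(0.993,1.000)
cell (0,2): code 1000 → (1.000,2.703)–(0.459,2.000)
cell (1,0): code 0110 → (1.000,0.994)–(2.000,0.928)
cell (1,2): code 1001 → (2.000,2.706)–(1.000,2.703)
cell (2,0): code 0010 → (2.000,0.928)–(2.114,1.000)
cell (2,1): code 0011 → (2.114,1.000)–(2.648,2.000)
cell (2,2): code 0001 → (2.648,2.000)–(2.000,2.706)
total: 8 segments, chained into 1 closed loop(s), length Σ = 6.258820

segments=8 loops=1 length=6.259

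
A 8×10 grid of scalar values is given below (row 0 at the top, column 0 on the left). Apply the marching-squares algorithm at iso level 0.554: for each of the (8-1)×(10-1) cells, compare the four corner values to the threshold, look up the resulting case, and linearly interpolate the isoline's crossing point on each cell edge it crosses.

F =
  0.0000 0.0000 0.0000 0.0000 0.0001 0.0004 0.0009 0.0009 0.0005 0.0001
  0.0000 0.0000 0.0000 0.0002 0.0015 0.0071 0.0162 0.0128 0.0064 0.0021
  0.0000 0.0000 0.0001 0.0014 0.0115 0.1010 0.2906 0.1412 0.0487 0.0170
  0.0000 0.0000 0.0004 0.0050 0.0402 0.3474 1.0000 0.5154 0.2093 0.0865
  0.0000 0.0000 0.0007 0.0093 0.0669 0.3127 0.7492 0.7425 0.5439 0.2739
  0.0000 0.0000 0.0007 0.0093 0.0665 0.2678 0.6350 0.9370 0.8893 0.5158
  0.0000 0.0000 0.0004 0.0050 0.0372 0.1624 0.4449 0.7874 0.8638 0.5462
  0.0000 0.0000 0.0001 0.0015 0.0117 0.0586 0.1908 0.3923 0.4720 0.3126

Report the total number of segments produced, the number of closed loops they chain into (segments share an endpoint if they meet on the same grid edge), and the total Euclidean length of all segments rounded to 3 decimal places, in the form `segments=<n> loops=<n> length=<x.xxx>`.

cell (2,5): code 0100 → (2.371,6.000)–(3.000,5.317)
cell (2,6): code 1000 → (3.000,6.920)–(2.371,6.000)
cell (3,5): code 0110 → (3.000,5.317)–(4.000,5.553)
cell (3,6): code 1101 → (3.170,7.000)–(3.000,6.920)
cell (3,7): code 1000 → (4.000,7.949)–(3.170,7.000)
cell (4,5): code 0110 → (4.000,5.553)–(5.000,5.779)
cell (4,7): code 1101 → (4.029,8.000)–(4.000,7.949)
cell (4,8): code 1000 → (5.000,8.898)–(4.029,8.000)
cell (5,5): code 0010 → (5.000,5.779)–(5.426,6.000)
cell (5,6): code 0111 → (5.426,6.000)–(6.000,6.319)
cell (5,8): code 1001 → (6.000,8.975)–(5.000,8.898)
cell (6,6): code 0010 → (6.000,6.319)–(6.591,7.000)
cell (6,7): code 0011 → (6.591,7.000)–(6.791,8.000)
cell (6,8): code 0001 → (6.791,8.000)–(6.000,8.975)
total: 14 segments, chained into 1 closed loop(s), length Σ = 12.242093

segments=14 loops=1 length=12.242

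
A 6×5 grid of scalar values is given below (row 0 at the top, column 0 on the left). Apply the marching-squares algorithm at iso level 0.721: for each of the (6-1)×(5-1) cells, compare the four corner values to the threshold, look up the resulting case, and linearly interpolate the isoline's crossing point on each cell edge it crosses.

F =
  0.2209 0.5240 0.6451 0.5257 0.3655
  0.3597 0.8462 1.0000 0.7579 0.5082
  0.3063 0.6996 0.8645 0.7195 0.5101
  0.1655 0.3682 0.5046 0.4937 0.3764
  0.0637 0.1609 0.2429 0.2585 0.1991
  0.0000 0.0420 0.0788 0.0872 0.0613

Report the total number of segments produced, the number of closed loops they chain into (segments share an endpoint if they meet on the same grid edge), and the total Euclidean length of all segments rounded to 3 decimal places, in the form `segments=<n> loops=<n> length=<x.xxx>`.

segments=10 loops=1 length=7.064

cell (0,0): code 0100 → (0.611,1.000)–(1.000,0.743)
cell (0,1): code 1100 → (0.214,2.000)–(0.611,1.000)
cell (0,2): code 1100 → (0.841,3.000)–(0.214,2.000)
cell (0,3): code 1000 → (1.000,3.148)–(0.841,3.000)
cell (1,0): code 0010 → (1.000,0.743)–(1.854,1.000)
cell (1,1): code 0111 → (1.854,1.000)–(2.000,1.130)
cell (1,2): code 1011 → (2.000,2.990)–(1.961,3.000)
cell (1,3): code 0001 → (1.961,3.000)–(1.000,3.148)
cell (2,1): code 0010 → (2.000,1.130)–(2.399,2.000)
cell (2,2): code 0001 → (2.399,2.000)–(2.000,2.990)
total: 10 segments, chained into 1 closed loop(s), length Σ = 7.063730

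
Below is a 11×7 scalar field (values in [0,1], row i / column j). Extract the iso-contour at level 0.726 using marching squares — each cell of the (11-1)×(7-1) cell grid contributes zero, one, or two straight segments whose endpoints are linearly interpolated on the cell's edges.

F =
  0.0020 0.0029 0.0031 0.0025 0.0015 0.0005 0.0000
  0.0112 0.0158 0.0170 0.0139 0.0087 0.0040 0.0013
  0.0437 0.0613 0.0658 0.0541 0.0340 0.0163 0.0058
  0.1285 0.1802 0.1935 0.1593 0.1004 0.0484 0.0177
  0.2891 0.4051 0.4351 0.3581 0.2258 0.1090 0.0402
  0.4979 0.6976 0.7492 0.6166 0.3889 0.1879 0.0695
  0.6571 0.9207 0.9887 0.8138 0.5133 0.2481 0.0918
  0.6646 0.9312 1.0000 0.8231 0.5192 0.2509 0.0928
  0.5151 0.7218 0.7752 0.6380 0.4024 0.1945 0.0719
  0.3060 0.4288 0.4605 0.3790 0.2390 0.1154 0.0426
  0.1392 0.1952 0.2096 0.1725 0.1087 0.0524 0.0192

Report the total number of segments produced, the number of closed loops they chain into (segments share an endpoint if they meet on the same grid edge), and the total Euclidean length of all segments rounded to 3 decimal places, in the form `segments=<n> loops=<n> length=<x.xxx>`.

cell (4,1): code 0100 → (4.926,2.000)–(5.000,1.550)
cell (4,2): code 1000 → (5.000,2.175)–(4.926,2.000)
cell (5,0): code 0100 → (5.127,1.000)–(6.000,0.261)
cell (5,1): code 1110 → (5.000,1.550)–(5.127,1.000)
cell (5,2): code 1101 → (5.555,3.000)–(5.000,2.175)
cell (5,3): code 1000 → (6.000,3.292)–(5.555,3.000)
cell (6,0): code 0110 → (6.000,0.261)–(7.000,0.230)
cell (6,3): code 1001 → (7.000,3.320)–(6.000,3.292)
cell (7,0): code 0010 → (7.000,0.230)–(7.980,1.000)
cell (7,1): code 0111 → (7.980,1.000)–(8.000,1.079)
cell (7,2): code 1011 → (8.000,2.359)–(7.525,3.000)
cell (7,3): code 0001 → (7.525,3.000)–(7.000,3.320)
cell (8,1): code 0010 → (8.000,1.079)–(8.156,2.000)
cell (8,2): code 0001 → (8.156,2.000)–(8.000,2.359)
total: 14 segments, chained into 1 closed loop(s), length Σ = 9.946969

segments=14 loops=1 length=9.947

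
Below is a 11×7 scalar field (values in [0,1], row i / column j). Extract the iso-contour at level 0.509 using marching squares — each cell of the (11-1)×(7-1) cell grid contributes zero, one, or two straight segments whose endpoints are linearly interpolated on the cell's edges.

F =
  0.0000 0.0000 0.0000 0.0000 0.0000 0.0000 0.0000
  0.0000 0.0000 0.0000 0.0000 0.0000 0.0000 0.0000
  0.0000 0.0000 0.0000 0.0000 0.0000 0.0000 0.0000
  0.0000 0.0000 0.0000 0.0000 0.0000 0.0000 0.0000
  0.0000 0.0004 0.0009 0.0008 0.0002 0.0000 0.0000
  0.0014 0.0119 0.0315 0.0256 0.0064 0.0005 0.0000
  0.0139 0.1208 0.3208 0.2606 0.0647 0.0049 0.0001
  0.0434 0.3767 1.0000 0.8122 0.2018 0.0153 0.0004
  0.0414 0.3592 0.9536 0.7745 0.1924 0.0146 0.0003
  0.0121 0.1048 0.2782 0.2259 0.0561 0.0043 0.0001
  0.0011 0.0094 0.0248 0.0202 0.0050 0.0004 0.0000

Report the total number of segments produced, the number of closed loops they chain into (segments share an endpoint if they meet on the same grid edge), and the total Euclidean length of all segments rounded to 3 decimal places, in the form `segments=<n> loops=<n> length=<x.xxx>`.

cell (6,1): code 0100 → (6.277,2.000)–(7.000,1.212)
cell (6,2): code 1100 → (6.450,3.000)–(6.277,2.000)
cell (6,3): code 1000 → (7.000,3.497)–(6.450,3.000)
cell (7,1): code 0110 → (7.000,1.212)–(8.000,1.252)
cell (7,3): code 1001 → (8.000,3.456)–(7.000,3.497)
cell (8,1): code 0010 → (8.000,1.252)–(8.658,2.000)
cell (8,2): code 0011 → (8.658,2.000)–(8.484,3.000)
cell (8,3): code 0001 → (8.484,3.000)–(8.000,3.456)
total: 8 segments, chained into 1 closed loop(s), length Σ = 7.503040

segments=8 loops=1 length=7.503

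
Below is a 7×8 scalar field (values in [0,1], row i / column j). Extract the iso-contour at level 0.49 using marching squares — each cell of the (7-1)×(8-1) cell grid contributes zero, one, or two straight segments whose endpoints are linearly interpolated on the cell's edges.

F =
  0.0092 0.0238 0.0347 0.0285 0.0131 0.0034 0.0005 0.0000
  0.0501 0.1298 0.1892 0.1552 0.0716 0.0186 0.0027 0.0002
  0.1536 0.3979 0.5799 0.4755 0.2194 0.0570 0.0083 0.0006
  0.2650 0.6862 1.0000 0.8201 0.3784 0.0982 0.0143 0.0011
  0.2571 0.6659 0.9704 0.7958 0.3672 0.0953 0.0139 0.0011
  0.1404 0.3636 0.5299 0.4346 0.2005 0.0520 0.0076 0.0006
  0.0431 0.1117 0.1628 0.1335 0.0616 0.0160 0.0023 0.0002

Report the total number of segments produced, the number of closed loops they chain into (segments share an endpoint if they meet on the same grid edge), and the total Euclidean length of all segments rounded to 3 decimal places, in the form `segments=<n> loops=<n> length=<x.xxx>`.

segments=14 loops=1 length=10.216

cell (1,1): code 0100 → (1.770,2.000)–(2.000,1.506)
cell (1,2): code 1000 → (2.000,2.861)–(1.770,2.000)
cell (2,0): code 0100 → (2.319,1.000)–(3.000,0.534)
cell (2,1): code 1110 → (2.000,1.506)–(2.319,1.000)
cell (2,2): code 1101 → (2.042,3.000)–(2.000,2.861)
cell (2,3): code 1000 → (3.000,3.747)–(2.042,3.000)
cell (3,0): code 0110 → (3.000,0.534)–(4.000,0.570)
cell (3,3): code 1001 → (4.000,3.713)–(3.000,3.747)
cell (4,0): code 0010 → (4.000,0.570)–(4.582,1.000)
cell (4,1): code 0111 → (4.582,1.000)–(5.000,1.760)
cell (4,2): code 1011 → (5.000,2.419)–(4.847,3.000)
cell (4,3): code 0001 → (4.847,3.000)–(4.000,3.713)
cell (5,1): code 0010 → (5.000,1.760)–(5.109,2.000)
cell (5,2): code 0001 → (5.109,2.000)–(5.000,2.419)
total: 14 segments, chained into 1 closed loop(s), length Σ = 10.216187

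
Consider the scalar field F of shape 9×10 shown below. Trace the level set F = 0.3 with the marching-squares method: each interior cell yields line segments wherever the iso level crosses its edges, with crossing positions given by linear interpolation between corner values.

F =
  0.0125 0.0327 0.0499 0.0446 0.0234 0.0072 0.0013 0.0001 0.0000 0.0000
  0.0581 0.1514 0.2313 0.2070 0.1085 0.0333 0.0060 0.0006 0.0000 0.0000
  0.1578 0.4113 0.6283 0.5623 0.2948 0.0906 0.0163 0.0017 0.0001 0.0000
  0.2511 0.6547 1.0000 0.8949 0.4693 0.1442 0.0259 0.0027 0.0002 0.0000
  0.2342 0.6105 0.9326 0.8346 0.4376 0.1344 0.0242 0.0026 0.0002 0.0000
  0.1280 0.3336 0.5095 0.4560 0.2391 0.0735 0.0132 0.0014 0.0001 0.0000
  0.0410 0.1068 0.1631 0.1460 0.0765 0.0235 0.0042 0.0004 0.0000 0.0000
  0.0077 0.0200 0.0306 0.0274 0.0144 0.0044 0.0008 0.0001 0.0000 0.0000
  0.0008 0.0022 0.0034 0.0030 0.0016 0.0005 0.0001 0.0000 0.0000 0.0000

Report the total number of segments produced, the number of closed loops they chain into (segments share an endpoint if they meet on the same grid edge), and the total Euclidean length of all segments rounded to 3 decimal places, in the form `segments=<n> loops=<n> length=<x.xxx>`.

cell (1,0): code 0100 → (1.572,1.000)–(2.000,0.561)
cell (1,1): code 1100 → (1.173,2.000)–(1.572,1.000)
cell (1,2): code 1100 → (1.262,3.000)–(1.173,2.000)
cell (1,3): code 1000 → (2.000,3.981)–(1.262,3.000)
cell (2,0): code 0110 → (2.000,0.561)–(3.000,0.121)
cell (2,3): code 1101 → (2.030,4.000)–(2.000,3.981)
cell (2,4): code 1000 → (3.000,4.521)–(2.030,4.000)
cell (3,0): code 0110 → (3.000,0.121)–(4.000,0.175)
cell (3,4): code 1001 → (4.000,4.454)–(3.000,4.521)
cell (4,0): code 0110 → (4.000,0.175)–(5.000,0.837)
cell (4,3): code 1011 → (5.000,3.719)–(4.693,4.000)
cell (4,4): code 0001 → (4.693,4.000)–(4.000,4.454)
cell (5,0): code 0010 → (5.000,0.837)–(5.148,1.000)
cell (5,1): code 0011 → (5.148,1.000)–(5.605,2.000)
cell (5,2): code 0011 → (5.605,2.000)–(5.503,3.000)
cell (5,3): code 0001 → (5.503,3.000)–(5.000,3.719)
total: 16 segments, chained into 1 closed loop(s), length Σ = 13.800406

segments=16 loops=1 length=13.800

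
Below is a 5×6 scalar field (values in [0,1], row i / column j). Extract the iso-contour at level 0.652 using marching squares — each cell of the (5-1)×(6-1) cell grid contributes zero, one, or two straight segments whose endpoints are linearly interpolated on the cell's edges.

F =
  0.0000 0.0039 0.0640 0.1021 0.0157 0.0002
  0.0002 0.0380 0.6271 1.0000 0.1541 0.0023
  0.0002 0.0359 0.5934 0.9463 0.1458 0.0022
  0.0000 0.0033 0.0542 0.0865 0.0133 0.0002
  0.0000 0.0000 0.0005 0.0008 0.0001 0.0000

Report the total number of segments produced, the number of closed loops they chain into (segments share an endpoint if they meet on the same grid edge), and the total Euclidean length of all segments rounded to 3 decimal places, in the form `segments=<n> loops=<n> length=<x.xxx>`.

cell (0,2): code 0100 → (0.612,3.000)–(1.000,2.067)
cell (0,3): code 1000 → (1.000,3.411)–(0.612,3.000)
cell (1,2): code 0110 → (1.000,2.067)–(2.000,2.166)
cell (1,3): code 1001 → (2.000,3.368)–(1.000,3.411)
cell (2,2): code 0010 → (2.000,2.166)–(2.342,3.000)
cell (2,3): code 0001 → (2.342,3.000)–(2.000,3.368)
total: 6 segments, chained into 1 closed loop(s), length Σ = 4.985364

segments=6 loops=1 length=4.985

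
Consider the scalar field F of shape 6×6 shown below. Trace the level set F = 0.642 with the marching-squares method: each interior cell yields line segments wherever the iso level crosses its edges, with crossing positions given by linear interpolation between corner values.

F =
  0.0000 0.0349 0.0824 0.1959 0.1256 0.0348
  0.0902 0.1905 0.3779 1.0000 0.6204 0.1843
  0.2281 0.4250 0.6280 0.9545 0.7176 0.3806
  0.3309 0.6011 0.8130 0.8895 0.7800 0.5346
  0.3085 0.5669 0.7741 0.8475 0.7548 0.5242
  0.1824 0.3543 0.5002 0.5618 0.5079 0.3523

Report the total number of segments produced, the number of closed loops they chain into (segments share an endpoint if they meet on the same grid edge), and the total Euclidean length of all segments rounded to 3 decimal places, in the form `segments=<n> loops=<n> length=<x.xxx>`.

cell (0,2): code 0100 → (0.555,3.000)–(1.000,2.425)
cell (0,3): code 1000 → (1.000,3.943)–(0.555,3.000)
cell (1,2): code 0110 → (1.000,2.425)–(2.000,2.043)
cell (1,3): code 1101 → (1.222,4.000)–(1.000,3.943)
cell (1,4): code 1000 → (2.000,4.224)–(1.222,4.000)
cell (2,1): code 0100 → (2.076,2.000)–(3.000,1.193)
cell (2,2): code 1110 → (2.000,2.043)–(2.076,2.000)
cell (2,4): code 1001 → (3.000,4.562)–(2.000,4.224)
cell (3,1): code 0110 → (3.000,1.193)–(4.000,1.362)
cell (3,4): code 1001 → (4.000,4.489)–(3.000,4.562)
cell (4,1): code 0010 → (4.000,1.362)–(4.482,2.000)
cell (4,2): code 0011 → (4.482,2.000)–(4.719,3.000)
cell (4,3): code 0011 → (4.719,3.000)–(4.457,4.000)
cell (4,4): code 0001 → (4.457,4.000)–(4.000,4.489)
total: 14 segments, chained into 1 closed loop(s), length Σ = 11.796550

segments=14 loops=1 length=11.797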